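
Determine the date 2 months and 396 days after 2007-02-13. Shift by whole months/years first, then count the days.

Adding 2 months and 396 days from February 13, 2007: first the month/year part, then the days.
month 2 + 2 = 4 → April 2007.
Day 13 is valid in April, giving April 13, 2007.
Now add 396 days from April 13, 2007.
April has 30 days, so 30 − 13 = 17 days remain after April 13, 2007; 396 − 17 = 379 left.
May 2007 has 31 days: 379 − 31 = 348 left.
June 2007 has 30 days: 348 − 30 = 318 left.
July 2007 has 31 days: 318 − 31 = 287 left.
August 2007 has 31 days: 287 − 31 = 256 left.
September 2007 has 30 days: 256 − 30 = 226 left.
October 2007 has 31 days: 226 − 31 = 195 left.
November 2007 has 30 days: 195 − 30 = 165 left.
December 2007 has 31 days: 165 − 31 = 134 left.
January 2008 has 31 days: 134 − 31 = 103 left.
February 2008 has 29 days (2008 is a leap year): 103 − 29 = 74 left.
March 2008 has 31 days: 74 − 31 = 43 left.
April 2008 has 30 days: 43 − 30 = 13 left.
13 days into May 2008 → May 13, 2008.

May 13, 2008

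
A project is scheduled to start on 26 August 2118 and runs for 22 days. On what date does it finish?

September 17, 2118

Advancing 22 days from August 26, 2118.
August has 31 days, so 31 − 26 = 5 days remain after August 26, 2118; 22 − 5 = 17 left.
17 days into September 2118 → September 17, 2118.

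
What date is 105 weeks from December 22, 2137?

December 27, 2139

Counting forward 105 weeks = 735 days from December 22, 2137.
December has 31 days, so 31 − 22 = 9 days remain after December 22, 2137; 735 − 9 = 726 left.
January 2138 has 31 days: 726 − 31 = 695 left.
February 2138 has 28 days (2138 is not a leap year): 695 − 28 = 667 left.
March 2138 has 31 days: 667 − 31 = 636 left.
April 2138 has 30 days: 636 − 30 = 606 left.
May 2138 has 31 days: 606 − 31 = 575 left.
June 2138 has 30 days: 575 − 30 = 545 left.
July 2138 has 31 days: 545 − 31 = 514 left.
August 2138 has 31 days: 514 − 31 = 483 left.
September 2138 has 30 days: 483 − 30 = 453 left.
October 2138 has 31 days: 453 − 31 = 422 left.
November 2138 has 30 days: 422 − 30 = 392 left.
December 2138 has 31 days: 392 − 31 = 361 left.
January 2139 has 31 days: 361 − 31 = 330 left.
February 2139 has 28 days (2139 is not a leap year): 330 − 28 = 302 left.
March 2139 has 31 days: 302 − 31 = 271 left.
April 2139 has 30 days: 271 − 30 = 241 left.
May 2139 has 31 days: 241 − 31 = 210 left.
June 2139 has 30 days: 210 − 30 = 180 left.
July 2139 has 31 days: 180 − 31 = 149 left.
August 2139 has 31 days: 149 − 31 = 118 left.
September 2139 has 30 days: 118 − 30 = 88 left.
October 2139 has 31 days: 88 − 31 = 57 left.
November 2139 has 30 days: 57 − 30 = 27 left.
27 days into December 2139 → December 27, 2139.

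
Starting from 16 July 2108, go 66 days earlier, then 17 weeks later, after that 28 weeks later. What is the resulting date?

March 22, 2109

Going back 66 days from July 16, 2108:
Going back 16 days from July 16, 2108 reaches the end of the previous month; 66 − 16 = 50 left.
June 2108 has 30 days: 50 − 30 = 20 left.
May 2108 has 31 days; 31 − 20 = 11 → May 11, 2108.
Advancing 17 weeks (= 119 days) from May 11, 2108:
May has 31 days, so 31 − 11 = 20 days remain after May 11, 2108; 119 − 20 = 99 left.
June 2108 has 30 days: 99 − 30 = 69 left.
July 2108 has 31 days: 69 − 31 = 38 left.
August 2108 has 31 days: 38 − 31 = 7 left.
7 days into September 2108 → September 7, 2108.
Advancing 28 weeks (= 196 days) from September 7, 2108:
September has 30 days, so 30 − 7 = 23 days remain after September 7, 2108; 196 − 23 = 173 left.
October 2108 has 31 days: 173 − 31 = 142 left.
November 2108 has 30 days: 142 − 30 = 112 left.
December 2108 has 31 days: 112 − 31 = 81 left.
January 2109 has 31 days: 81 − 31 = 50 left.
February 2109 has 28 days (2109 is not a leap year): 50 − 28 = 22 left.
22 days into March 2109 → March 22, 2109.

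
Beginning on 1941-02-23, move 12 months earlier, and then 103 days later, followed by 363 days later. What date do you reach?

June 3, 1941

Going back 12 months from February 23, 1941:
month 2 − 12 = -10, which is month 2 of year 1940 → February 1940.
Day 23 is valid in February, giving February 23, 1940.
Adding 103 days from February 23, 1940:
February has 29 days, so 29 − 23 = 6 days remain after February 23, 1940; 103 − 6 = 97 left.
March 1940 has 31 days: 97 − 31 = 66 left.
April 1940 has 30 days: 66 − 30 = 36 left.
May 1940 has 31 days: 36 − 31 = 5 left.
5 days into June 1940 → June 5, 1940.
Advancing 363 days from June 5, 1940:
June has 30 days, so 30 − 5 = 25 days remain after June 5, 1940; 363 − 25 = 338 left.
July 1940 has 31 days: 338 − 31 = 307 left.
August 1940 has 31 days: 307 − 31 = 276 left.
September 1940 has 30 days: 276 − 30 = 246 left.
October 1940 has 31 days: 246 − 31 = 215 left.
November 1940 has 30 days: 215 − 30 = 185 left.
December 1940 has 31 days: 185 − 31 = 154 left.
January 1941 has 31 days: 154 − 31 = 123 left.
February 1941 has 28 days (1941 is not a leap year): 123 − 28 = 95 left.
March 1941 has 31 days: 95 − 31 = 64 left.
April 1941 has 30 days: 64 − 30 = 34 left.
May 1941 has 31 days: 34 − 31 = 3 left.
3 days into June 1941 → June 3, 1941.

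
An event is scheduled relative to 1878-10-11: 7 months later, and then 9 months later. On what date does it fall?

Counting forward 7 months from October 11, 1878:
month 10 + 7 = 17, which is month 5 of year 1879 → May 1879.
Day 11 is valid in May, giving May 11, 1879.
Counting forward 9 months from May 11, 1879:
month 5 + 9 = 14, which is month 2 of year 1880 → February 1880.
Day 11 is valid in February, giving February 11, 1880.

February 11, 1880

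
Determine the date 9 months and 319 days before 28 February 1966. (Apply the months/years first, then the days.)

Counting back 9 months and 319 days from February 28, 1966: first the month/year part, then the days.
month 2 − 9 = -7, which is month 5 of year 1965 → May 1965.
Day 28 is valid in May, giving May 28, 1965.
Now subtract 319 days from May 28, 1965.
Going back 28 days from May 28, 1965 reaches the end of the previous month; 319 − 28 = 291 left.
April 1965 has 30 days: 291 − 30 = 261 left.
March 1965 has 31 days: 261 − 31 = 230 left.
February 1965 has 28 days (1965 is not a leap year): 230 − 28 = 202 left.
January 1965 has 31 days: 202 − 31 = 171 left.
December 1964 has 31 days: 171 − 31 = 140 left.
November 1964 has 30 days: 140 − 30 = 110 left.
October 1964 has 31 days: 110 − 31 = 79 left.
September 1964 has 30 days: 79 − 30 = 49 left.
August 1964 has 31 days: 49 − 31 = 18 left.
July 1964 has 31 days; 31 − 18 = 13 → July 13, 1964.

July 13, 1964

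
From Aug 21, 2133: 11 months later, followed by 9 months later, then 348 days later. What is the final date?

Advancing 11 months from August 21, 2133:
month 8 + 11 = 19, which is month 7 of year 2134 → July 2134.
Day 21 is valid in July, giving July 21, 2134.
Advancing 9 months from July 21, 2134:
month 7 + 9 = 16, which is month 4 of year 2135 → April 2135.
Day 21 is valid in April, giving April 21, 2135.
Counting forward 348 days from April 21, 2135:
April has 30 days, so 30 − 21 = 9 days remain after April 21, 2135; 348 − 9 = 339 left.
May 2135 has 31 days: 339 − 31 = 308 left.
June 2135 has 30 days: 308 − 30 = 278 left.
July 2135 has 31 days: 278 − 31 = 247 left.
August 2135 has 31 days: 247 − 31 = 216 left.
September 2135 has 30 days: 216 − 30 = 186 left.
October 2135 has 31 days: 186 − 31 = 155 left.
November 2135 has 30 days: 155 − 30 = 125 left.
December 2135 has 31 days: 125 − 31 = 94 left.
January 2136 has 31 days: 94 − 31 = 63 left.
February 2136 has 29 days (2136 is a leap year): 63 − 29 = 34 left.
March 2136 has 31 days: 34 − 31 = 3 left.
3 days into April 2136 → April 3, 2136.

April 3, 2136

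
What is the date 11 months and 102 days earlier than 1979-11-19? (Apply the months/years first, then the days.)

September 8, 1978

Going back 11 months and 102 days from November 19, 1979: first the month/year part, then the days.
month 11 − 11 = 0, which is month 12 of year 1978 → December 1978.
Day 19 is valid in December, giving December 19, 1978.
Now subtract 102 days from December 19, 1978.
Going back 19 days from December 19, 1978 reaches the end of the previous month; 102 − 19 = 83 left.
November 1978 has 30 days: 83 − 30 = 53 left.
October 1978 has 31 days: 53 − 31 = 22 left.
September 1978 has 30 days; 30 − 22 = 8 → September 8, 1978.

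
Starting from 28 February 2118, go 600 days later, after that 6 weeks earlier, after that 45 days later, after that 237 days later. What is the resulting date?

Advancing 600 days from February 28, 2118:
February has 28 days, so 28 − 28 = 0 days remain after February 28, 2118; 600 − 0 = 600 left.
March 2118 has 31 days: 600 − 31 = 569 left.
April 2118 has 30 days: 569 − 30 = 539 left.
May 2118 has 31 days: 539 − 31 = 508 left.
June 2118 has 30 days: 508 − 30 = 478 left.
July 2118 has 31 days: 478 − 31 = 447 left.
August 2118 has 31 days: 447 − 31 = 416 left.
September 2118 has 30 days: 416 − 30 = 386 left.
October 2118 has 31 days: 386 − 31 = 355 left.
November 2118 has 30 days: 355 − 30 = 325 left.
December 2118 has 31 days: 325 − 31 = 294 left.
January 2119 has 31 days: 294 − 31 = 263 left.
February 2119 has 28 days (2119 is not a leap year): 263 − 28 = 235 left.
March 2119 has 31 days: 235 − 31 = 204 left.
April 2119 has 30 days: 204 − 30 = 174 left.
May 2119 has 31 days: 174 − 31 = 143 left.
June 2119 has 30 days: 143 − 30 = 113 left.
July 2119 has 31 days: 113 − 31 = 82 left.
August 2119 has 31 days: 82 − 31 = 51 left.
September 2119 has 30 days: 51 − 30 = 21 left.
21 days into October 2119 → October 21, 2119.
Counting back 6 weeks (= 42 days) from October 21, 2119:
Going back 21 days from October 21, 2119 reaches the end of the previous month; 42 − 21 = 21 left.
September 2119 has 30 days; 30 − 21 = 9 → September 9, 2119.
Counting forward 45 days from September 9, 2119:
September has 30 days, so 30 − 9 = 21 days remain after September 9, 2119; 45 − 21 = 24 left.
24 days into October 2119 → October 24, 2119.
Adding 237 days from October 24, 2119:
October has 31 days, so 31 − 24 = 7 days remain after October 24, 2119; 237 − 7 = 230 left.
November 2119 has 30 days: 230 − 30 = 200 left.
December 2119 has 31 days: 200 − 31 = 169 left.
January 2120 has 31 days: 169 − 31 = 138 left.
February 2120 has 29 days (2120 is a leap year): 138 − 29 = 109 left.
March 2120 has 31 days: 109 − 31 = 78 left.
April 2120 has 30 days: 78 − 30 = 48 left.
May 2120 has 31 days: 48 − 31 = 17 left.
17 days into June 2120 → June 17, 2120.

June 17, 2120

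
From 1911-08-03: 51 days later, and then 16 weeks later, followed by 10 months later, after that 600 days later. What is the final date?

Counting forward 51 days from August 3, 1911:
August has 31 days, so 31 − 3 = 28 days remain after August 3, 1911; 51 − 28 = 23 left.
23 days into September 1911 → September 23, 1911.
Adding 16 weeks (= 112 days) from September 23, 1911:
September has 30 days, so 30 − 23 = 7 days remain after September 23, 1911; 112 − 7 = 105 left.
October 1911 has 31 days: 105 − 31 = 74 left.
November 1911 has 30 days: 74 − 30 = 44 left.
December 1911 has 31 days: 44 − 31 = 13 left.
13 days into January 1912 → January 13, 1912.
Adding 10 months from January 13, 1912:
month 1 + 10 = 11 → November 1912.
Day 13 is valid in November, giving November 13, 1912.
Counting forward 600 days from November 13, 1912:
November has 30 days, so 30 − 13 = 17 days remain after November 13, 1912; 600 − 17 = 583 left.
December 1912 has 31 days: 583 − 31 = 552 left.
January 1913 has 31 days: 552 − 31 = 521 left.
February 1913 has 28 days (1913 is not a leap year): 521 − 28 = 493 left.
March 1913 has 31 days: 493 − 31 = 462 left.
April 1913 has 30 days: 462 − 30 = 432 left.
May 1913 has 31 days: 432 − 31 = 401 left.
June 1913 has 30 days: 401 − 30 = 371 left.
July 1913 has 31 days: 371 − 31 = 340 left.
August 1913 has 31 days: 340 − 31 = 309 left.
September 1913 has 30 days: 309 − 30 = 279 left.
October 1913 has 31 days: 279 − 31 = 248 left.
November 1913 has 30 days: 248 − 30 = 218 left.
December 1913 has 31 days: 218 − 31 = 187 left.
January 1914 has 31 days: 187 − 31 = 156 left.
February 1914 has 28 days (1914 is not a leap year): 156 − 28 = 128 left.
March 1914 has 31 days: 128 − 31 = 97 left.
April 1914 has 30 days: 97 − 30 = 67 left.
May 1914 has 31 days: 67 − 31 = 36 left.
June 1914 has 30 days: 36 − 30 = 6 left.
6 days into July 1914 → July 6, 1914.

July 6, 1914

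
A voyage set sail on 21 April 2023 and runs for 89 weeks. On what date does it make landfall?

Adding 89 weeks = 623 days from April 21, 2023.
April has 30 days, so 30 − 21 = 9 days remain after April 21, 2023; 623 − 9 = 614 left.
May 2023 has 31 days: 614 − 31 = 583 left.
June 2023 has 30 days: 583 − 30 = 553 left.
July 2023 has 31 days: 553 − 31 = 522 left.
August 2023 has 31 days: 522 − 31 = 491 left.
September 2023 has 30 days: 491 − 30 = 461 left.
October 2023 has 31 days: 461 − 31 = 430 left.
November 2023 has 30 days: 430 − 30 = 400 left.
December 2023 has 31 days: 400 − 31 = 369 left.
January 2024 has 31 days: 369 − 31 = 338 left.
February 2024 has 29 days (2024 is a leap year): 338 − 29 = 309 left.
March 2024 has 31 days: 309 − 31 = 278 left.
April 2024 has 30 days: 278 − 30 = 248 left.
May 2024 has 31 days: 248 − 31 = 217 left.
June 2024 has 30 days: 217 − 30 = 187 left.
July 2024 has 31 days: 187 − 31 = 156 left.
August 2024 has 31 days: 156 − 31 = 125 left.
September 2024 has 30 days: 125 − 30 = 95 left.
October 2024 has 31 days: 95 − 31 = 64 left.
November 2024 has 30 days: 64 − 30 = 34 left.
December 2024 has 31 days: 34 − 31 = 3 left.
3 days into January 2025 → January 3, 2025.

January 3, 2025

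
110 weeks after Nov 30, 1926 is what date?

Advancing 110 weeks = 770 days from November 30, 1926.
November has 30 days, so 30 − 30 = 0 days remain after November 30, 1926; 770 − 0 = 770 left.
December 1926 has 31 days: 770 − 31 = 739 left.
January 1927 has 31 days: 739 − 31 = 708 left.
February 1927 has 28 days (1927 is not a leap year): 708 − 28 = 680 left.
March 1927 has 31 days: 680 − 31 = 649 left.
April 1927 has 30 days: 649 − 30 = 619 left.
May 1927 has 31 days: 619 − 31 = 588 left.
June 1927 has 30 days: 588 − 30 = 558 left.
July 1927 has 31 days: 558 − 31 = 527 left.
August 1927 has 31 days: 527 − 31 = 496 left.
September 1927 has 30 days: 496 − 30 = 466 left.
October 1927 has 31 days: 466 − 31 = 435 left.
November 1927 has 30 days: 435 − 30 = 405 left.
December 1927 has 31 days: 405 − 31 = 374 left.
January 1928 has 31 days: 374 − 31 = 343 left.
February 1928 has 29 days (1928 is a leap year): 343 − 29 = 314 left.
March 1928 has 31 days: 314 − 31 = 283 left.
April 1928 has 30 days: 283 − 30 = 253 left.
May 1928 has 31 days: 253 − 31 = 222 left.
June 1928 has 30 days: 222 − 30 = 192 left.
July 1928 has 31 days: 192 − 31 = 161 left.
August 1928 has 31 days: 161 − 31 = 130 left.
September 1928 has 30 days: 130 − 30 = 100 left.
October 1928 has 31 days: 100 − 31 = 69 left.
November 1928 has 30 days: 69 − 30 = 39 left.
December 1928 has 31 days: 39 − 31 = 8 left.
8 days into January 1929 → January 8, 1929.

January 8, 1929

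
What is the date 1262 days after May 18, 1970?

October 31, 1973

Adding 1262 days from May 18, 1970.
May has 31 days, so 31 − 18 = 13 days remain after May 18, 1970; 1262 − 13 = 1249 left.
June 1970 has 30 days: 1249 − 30 = 1219 left.
July 1970 has 31 days: 1219 − 31 = 1188 left.
August 1970 has 31 days: 1188 − 31 = 1157 left.
September 1970 has 30 days: 1157 − 30 = 1127 left.
October 1970 has 31 days: 1127 − 31 = 1096 left.
November 1970 has 30 days: 1096 − 30 = 1066 left.
December 1970 has 31 days: 1066 − 31 = 1035 left.
January 1971 has 31 days: 1035 − 31 = 1004 left.
February 1971 has 28 days (1971 is not a leap year): 1004 − 28 = 976 left.
March 1971 has 31 days: 976 − 31 = 945 left.
April 1971 has 30 days: 945 − 30 = 915 left.
May 1971 has 31 days: 915 − 31 = 884 left.
June 1971 has 30 days: 884 − 30 = 854 left.
July 1971 has 31 days: 854 − 31 = 823 left.
August 1971 has 31 days: 823 − 31 = 792 left.
September 1971 has 30 days: 792 − 30 = 762 left.
October 1971 has 31 days: 762 − 31 = 731 left.
November 1971 has 30 days: 731 − 30 = 701 left.
December 1971 has 31 days: 701 − 31 = 670 left.
January 1972 has 31 days: 670 − 31 = 639 left.
February 1972 has 29 days (1972 is a leap year): 639 − 29 = 610 left.
March 1972 has 31 days: 610 − 31 = 579 left.
April 1972 has 30 days: 579 − 30 = 549 left.
May 1972 has 31 days: 549 − 31 = 518 left.
June 1972 has 30 days: 518 − 30 = 488 left.
July 1972 has 31 days: 488 − 31 = 457 left.
August 1972 has 31 days: 457 − 31 = 426 left.
September 1972 has 30 days: 426 − 30 = 396 left.
October 1972 has 31 days: 396 − 31 = 365 left.
November 1972 has 30 days: 365 − 30 = 335 left.
December 1972 has 31 days: 335 − 31 = 304 left.
January 1973 has 31 days: 304 − 31 = 273 left.
February 1973 has 28 days (1973 is not a leap year): 273 − 28 = 245 left.
March 1973 has 31 days: 245 − 31 = 214 left.
April 1973 has 30 days: 214 − 30 = 184 left.
May 1973 has 31 days: 184 − 31 = 153 left.
June 1973 has 30 days: 153 − 30 = 123 left.
July 1973 has 31 days: 123 − 31 = 92 left.
August 1973 has 31 days: 92 − 31 = 61 left.
September 1973 has 30 days: 61 − 30 = 31 left.
31 days into October 1973 → October 31, 1973.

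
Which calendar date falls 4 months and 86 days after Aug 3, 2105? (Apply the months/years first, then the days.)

Advancing 4 months and 86 days from August 3, 2105: first the month/year part, then the days.
month 8 + 4 = 12 → December 2105.
Day 3 is valid in December, giving December 3, 2105.
Now add 86 days from December 3, 2105.
December has 31 days, so 31 − 3 = 28 days remain after December 3, 2105; 86 − 28 = 58 left.
January 2106 has 31 days: 58 − 31 = 27 left.
27 days into February 2106 → February 27, 2106.

February 27, 2106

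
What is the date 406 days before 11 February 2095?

Subtracting 406 days from February 11, 2095.
Going back 11 days from February 11, 2095 reaches the end of the previous month; 406 − 11 = 395 left.
January 2095 has 31 days: 395 − 31 = 364 left.
December 2094 has 31 days: 364 − 31 = 333 left.
November 2094 has 30 days: 333 − 30 = 303 left.
October 2094 has 31 days: 303 − 31 = 272 left.
September 2094 has 30 days: 272 − 30 = 242 left.
August 2094 has 31 days: 242 − 31 = 211 left.
July 2094 has 31 days: 211 − 31 = 180 left.
June 2094 has 30 days: 180 − 30 = 150 left.
May 2094 has 31 days: 150 − 31 = 119 left.
April 2094 has 30 days: 119 − 30 = 89 left.
March 2094 has 31 days: 89 − 31 = 58 left.
February 2094 has 28 days (2094 is not a leap year): 58 − 28 = 30 left.
January 2094 has 31 days; 31 − 30 = 1 → January 1, 2094.

January 1, 2094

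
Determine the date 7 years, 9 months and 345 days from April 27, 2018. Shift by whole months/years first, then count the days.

January 7, 2027

Counting forward 7 years, 9 months and 345 days from April 27, 2018: first the month/year part, then the days.
+7 years → 2025; month 4 + 9 = 13, which is month 1 of year 2026 → January 2026.
Day 27 is valid in January, giving January 27, 2026.
Now add 345 days from January 27, 2026.
January has 31 days, so 31 − 27 = 4 days remain after January 27, 2026; 345 − 4 = 341 left.
February 2026 has 28 days (2026 is not a leap year): 341 − 28 = 313 left.
March 2026 has 31 days: 313 − 31 = 282 left.
April 2026 has 30 days: 282 − 30 = 252 left.
May 2026 has 31 days: 252 − 31 = 221 left.
June 2026 has 30 days: 221 − 30 = 191 left.
July 2026 has 31 days: 191 − 31 = 160 left.
August 2026 has 31 days: 160 − 31 = 129 left.
September 2026 has 30 days: 129 − 30 = 99 left.
October 2026 has 31 days: 99 − 31 = 68 left.
November 2026 has 30 days: 68 − 30 = 38 left.
December 2026 has 31 days: 38 − 31 = 7 left.
7 days into January 2027 → January 7, 2027.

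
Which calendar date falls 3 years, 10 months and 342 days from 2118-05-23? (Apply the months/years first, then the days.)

Counting forward 3 years, 10 months and 342 days from May 23, 2118: first the month/year part, then the days.
+3 years → 2121; month 5 + 10 = 15, which is month 3 of year 2122 → March 2122.
Day 23 is valid in March, giving March 23, 2122.
Now add 342 days from March 23, 2122.
March has 31 days, so 31 − 23 = 8 days remain after March 23, 2122; 342 − 8 = 334 left.
April 2122 has 30 days: 334 − 30 = 304 left.
May 2122 has 31 days: 304 − 31 = 273 left.
June 2122 has 30 days: 273 − 30 = 243 left.
July 2122 has 31 days: 243 − 31 = 212 left.
August 2122 has 31 days: 212 − 31 = 181 left.
September 2122 has 30 days: 181 − 30 = 151 left.
October 2122 has 31 days: 151 − 31 = 120 left.
November 2122 has 30 days: 120 − 30 = 90 left.
December 2122 has 31 days: 90 − 31 = 59 left.
January 2123 has 31 days: 59 − 31 = 28 left.
28 days into February 2123 → February 28, 2123.

February 28, 2123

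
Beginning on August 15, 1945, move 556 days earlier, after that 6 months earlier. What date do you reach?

Going back 556 days from August 15, 1945:
Going back 15 days from August 15, 1945 reaches the end of the previous month; 556 − 15 = 541 left.
July 1945 has 31 days: 541 − 31 = 510 left.
June 1945 has 30 days: 510 − 30 = 480 left.
May 1945 has 31 days: 480 − 31 = 449 left.
April 1945 has 30 days: 449 − 30 = 419 left.
March 1945 has 31 days: 419 − 31 = 388 left.
February 1945 has 28 days (1945 is not a leap year): 388 − 28 = 360 left.
January 1945 has 31 days: 360 − 31 = 329 left.
December 1944 has 31 days: 329 − 31 = 298 left.
November 1944 has 30 days: 298 − 30 = 268 left.
October 1944 has 31 days: 268 − 31 = 237 left.
September 1944 has 30 days: 237 − 30 = 207 left.
August 1944 has 31 days: 207 − 31 = 176 left.
July 1944 has 31 days: 176 − 31 = 145 left.
June 1944 has 30 days: 145 − 30 = 115 left.
May 1944 has 31 days: 115 − 31 = 84 left.
April 1944 has 30 days: 84 − 30 = 54 left.
March 1944 has 31 days: 54 − 31 = 23 left.
February 1944 has 29 days; 29 − 23 = 6 → February 6, 1944.
Counting back 6 months from February 6, 1944:
month 2 − 6 = -4, which is month 8 of year 1943 → August 1943.
Day 6 is valid in August, giving August 6, 1943.

August 6, 1943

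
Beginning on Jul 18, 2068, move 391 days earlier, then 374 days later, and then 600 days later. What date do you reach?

February 21, 2070

Subtracting 391 days from July 18, 2068:
Going back 18 days from July 18, 2068 reaches the end of the previous month; 391 − 18 = 373 left.
June 2068 has 30 days: 373 − 30 = 343 left.
May 2068 has 31 days: 343 − 31 = 312 left.
April 2068 has 30 days: 312 − 30 = 282 left.
March 2068 has 31 days: 282 − 31 = 251 left.
February 2068 has 29 days (2068 is a leap year): 251 − 29 = 222 left.
January 2068 has 31 days: 222 − 31 = 191 left.
December 2067 has 31 days: 191 − 31 = 160 left.
November 2067 has 30 days: 160 − 30 = 130 left.
October 2067 has 31 days: 130 − 31 = 99 left.
September 2067 has 30 days: 99 − 30 = 69 left.
August 2067 has 31 days: 69 − 31 = 38 left.
July 2067 has 31 days: 38 − 31 = 7 left.
June 2067 has 30 days; 30 − 7 = 23 → June 23, 2067.
Counting forward 374 days from June 23, 2067:
June has 30 days, so 30 − 23 = 7 days remain after June 23, 2067; 374 − 7 = 367 left.
July 2067 has 31 days: 367 − 31 = 336 left.
August 2067 has 31 days: 336 − 31 = 305 left.
September 2067 has 30 days: 305 − 30 = 275 left.
October 2067 has 31 days: 275 − 31 = 244 left.
November 2067 has 30 days: 244 − 30 = 214 left.
December 2067 has 31 days: 214 − 31 = 183 left.
January 2068 has 31 days: 183 − 31 = 152 left.
February 2068 has 29 days (2068 is a leap year): 152 − 29 = 123 left.
March 2068 has 31 days: 123 − 31 = 92 left.
April 2068 has 30 days: 92 − 30 = 62 left.
May 2068 has 31 days: 62 − 31 = 31 left.
June 2068 has 30 days: 31 − 30 = 1 left.
1 day into July 2068 → July 1, 2068.
Adding 600 days from July 1, 2068:
July has 31 days, so 31 − 1 = 30 days remain after July 1, 2068; 600 − 30 = 570 left.
August 2068 has 31 days: 570 − 31 = 539 left.
September 2068 has 30 days: 539 − 30 = 509 left.
October 2068 has 31 days: 509 − 31 = 478 left.
November 2068 has 30 days: 478 − 30 = 448 left.
December 2068 has 31 days: 448 − 31 = 417 left.
January 2069 has 31 days: 417 − 31 = 386 left.
February 2069 has 28 days (2069 is not a leap year): 386 − 28 = 358 left.
March 2069 has 31 days: 358 − 31 = 327 left.
April 2069 has 30 days: 327 − 30 = 297 left.
May 2069 has 31 days: 297 − 31 = 266 left.
June 2069 has 30 days: 266 − 30 = 236 left.
July 2069 has 31 days: 236 − 31 = 205 left.
August 2069 has 31 days: 205 − 31 = 174 left.
September 2069 has 30 days: 174 − 30 = 144 left.
October 2069 has 31 days: 144 − 31 = 113 left.
November 2069 has 30 days: 113 − 30 = 83 left.
December 2069 has 31 days: 83 − 31 = 52 left.
January 2070 has 31 days: 52 − 31 = 21 left.
21 days into February 2070 → February 21, 2070.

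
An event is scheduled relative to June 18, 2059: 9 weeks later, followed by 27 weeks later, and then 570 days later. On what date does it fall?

Adding 9 weeks (= 63 days) from June 18, 2059:
June has 30 days, so 30 − 18 = 12 days remain after June 18, 2059; 63 − 12 = 51 left.
July 2059 has 31 days: 51 − 31 = 20 left.
20 days into August 2059 → August 20, 2059.
Counting forward 27 weeks (= 189 days) from August 20, 2059:
August has 31 days, so 31 − 20 = 11 days remain after August 20, 2059; 189 − 11 = 178 left.
September 2059 has 30 days: 178 − 30 = 148 left.
October 2059 has 31 days: 148 − 31 = 117 left.
November 2059 has 30 days: 117 − 30 = 87 left.
December 2059 has 31 days: 87 − 31 = 56 left.
January 2060 has 31 days: 56 − 31 = 25 left.
25 days into February 2060 → February 25, 2060.
Advancing 570 days from February 25, 2060:
February has 29 days, so 29 − 25 = 4 days remain after February 25, 2060; 570 − 4 = 566 left.
March 2060 has 31 days: 566 − 31 = 535 left.
April 2060 has 30 days: 535 − 30 = 505 left.
May 2060 has 31 days: 505 − 31 = 474 left.
June 2060 has 30 days: 474 − 30 = 444 left.
July 2060 has 31 days: 444 − 31 = 413 left.
August 2060 has 31 days: 413 − 31 = 382 left.
September 2060 has 30 days: 382 − 30 = 352 left.
October 2060 has 31 days: 352 − 31 = 321 left.
November 2060 has 30 days: 321 − 30 = 291 left.
December 2060 has 31 days: 291 − 31 = 260 left.
January 2061 has 31 days: 260 − 31 = 229 left.
February 2061 has 28 days (2061 is not a leap year): 229 − 28 = 201 left.
March 2061 has 31 days: 201 − 31 = 170 left.
April 2061 has 30 days: 170 − 30 = 140 left.
May 2061 has 31 days: 140 − 31 = 109 left.
June 2061 has 30 days: 109 − 30 = 79 left.
July 2061 has 31 days: 79 − 31 = 48 left.
August 2061 has 31 days: 48 − 31 = 17 left.
17 days into September 2061 → September 17, 2061.

September 17, 2061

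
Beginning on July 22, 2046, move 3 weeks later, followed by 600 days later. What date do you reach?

April 3, 2048

Advancing 3 weeks (= 21 days) from July 22, 2046:
July has 31 days, so 31 − 22 = 9 days remain after July 22, 2046; 21 − 9 = 12 left.
12 days into August 2046 → August 12, 2046.
Counting forward 600 days from August 12, 2046:
August has 31 days, so 31 − 12 = 19 days remain after August 12, 2046; 600 − 19 = 581 left.
September 2046 has 30 days: 581 − 30 = 551 left.
October 2046 has 31 days: 551 − 31 = 520 left.
November 2046 has 30 days: 520 − 30 = 490 left.
December 2046 has 31 days: 490 − 31 = 459 left.
January 2047 has 31 days: 459 − 31 = 428 left.
February 2047 has 28 days (2047 is not a leap year): 428 − 28 = 400 left.
March 2047 has 31 days: 400 − 31 = 369 left.
April 2047 has 30 days: 369 − 30 = 339 left.
May 2047 has 31 days: 339 − 31 = 308 left.
June 2047 has 30 days: 308 − 30 = 278 left.
July 2047 has 31 days: 278 − 31 = 247 left.
August 2047 has 31 days: 247 − 31 = 216 left.
September 2047 has 30 days: 216 − 30 = 186 left.
October 2047 has 31 days: 186 − 31 = 155 left.
November 2047 has 30 days: 155 − 30 = 125 left.
December 2047 has 31 days: 125 − 31 = 94 left.
January 2048 has 31 days: 94 − 31 = 63 left.
February 2048 has 29 days (2048 is a leap year): 63 − 29 = 34 left.
March 2048 has 31 days: 34 − 31 = 3 left.
3 days into April 2048 → April 3, 2048.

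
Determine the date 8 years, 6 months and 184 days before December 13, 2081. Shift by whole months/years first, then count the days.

Subtracting 8 years, 6 months and 184 days from December 13, 2081: first the month/year part, then the days.
-8 years → 2073; month 12 − 6 = 6 → June 2073.
Day 13 is valid in June, giving June 13, 2073.
Now subtract 184 days from June 13, 2073.
Going back 13 days from June 13, 2073 reaches the end of the previous month; 184 − 13 = 171 left.
May 2073 has 31 days: 171 − 31 = 140 left.
April 2073 has 30 days: 140 − 30 = 110 left.
March 2073 has 31 days: 110 − 31 = 79 left.
February 2073 has 28 days (2073 is not a leap year): 79 − 28 = 51 left.
January 2073 has 31 days: 51 − 31 = 20 left.
December 2072 has 31 days; 31 − 20 = 11 → December 11, 2072.

December 11, 2072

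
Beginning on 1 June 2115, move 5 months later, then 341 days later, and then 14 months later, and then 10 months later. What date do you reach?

October 7, 2118

Adding 5 months from June 1, 2115:
month 6 + 5 = 11 → November 2115.
Day 1 is valid in November, giving November 1, 2115.
Advancing 341 days from November 1, 2115:
November has 30 days, so 30 − 1 = 29 days remain after November 1, 2115; 341 − 29 = 312 left.
December 2115 has 31 days: 312 − 31 = 281 left.
January 2116 has 31 days: 281 − 31 = 250 left.
February 2116 has 29 days (2116 is a leap year): 250 − 29 = 221 left.
March 2116 has 31 days: 221 − 31 = 190 left.
April 2116 has 30 days: 190 − 30 = 160 left.
May 2116 has 31 days: 160 − 31 = 129 left.
June 2116 has 30 days: 129 − 30 = 99 left.
July 2116 has 31 days: 99 − 31 = 68 left.
August 2116 has 31 days: 68 − 31 = 37 left.
September 2116 has 30 days: 37 − 30 = 7 left.
7 days into October 2116 → October 7, 2116.
Adding 14 months from October 7, 2116:
month 10 + 14 = 24, which is month 12 of year 2117 → December 2117.
Day 7 is valid in December, giving December 7, 2117.
Advancing 10 months from December 7, 2117:
month 12 + 10 = 22, which is month 10 of year 2118 → October 2118.
Day 7 is valid in October, giving October 7, 2118.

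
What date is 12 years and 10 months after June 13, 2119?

April 13, 2132

Advancing 12 years and 10 months from June 13, 2119.
+12 years → 2131; month 6 + 10 = 16, which is month 4 of year 2132 → April 2132.
Day 13 is valid in April, giving April 13, 2132.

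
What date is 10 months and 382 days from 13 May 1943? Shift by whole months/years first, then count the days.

March 30, 1945

Counting forward 10 months and 382 days from May 13, 1943: first the month/year part, then the days.
month 5 + 10 = 15, which is month 3 of year 1944 → March 1944.
Day 13 is valid in March, giving March 13, 1944.
Now add 382 days from March 13, 1944.
March has 31 days, so 31 − 13 = 18 days remain after March 13, 1944; 382 − 18 = 364 left.
April 1944 has 30 days: 364 − 30 = 334 left.
May 1944 has 31 days: 334 − 31 = 303 left.
June 1944 has 30 days: 303 − 30 = 273 left.
July 1944 has 31 days: 273 − 31 = 242 left.
August 1944 has 31 days: 242 − 31 = 211 left.
September 1944 has 30 days: 211 − 30 = 181 left.
October 1944 has 31 days: 181 − 31 = 150 left.
November 1944 has 30 days: 150 − 30 = 120 left.
December 1944 has 31 days: 120 − 31 = 89 left.
January 1945 has 31 days: 89 − 31 = 58 left.
February 1945 has 28 days (1945 is not a leap year): 58 − 28 = 30 left.
30 days into March 1945 → March 30, 1945.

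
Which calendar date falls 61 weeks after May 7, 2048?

Advancing 61 weeks = 427 days from May 7, 2048.
May has 31 days, so 31 − 7 = 24 days remain after May 7, 2048; 427 − 24 = 403 left.
June 2048 has 30 days: 403 − 30 = 373 left.
July 2048 has 31 days: 373 − 31 = 342 left.
August 2048 has 31 days: 342 − 31 = 311 left.
September 2048 has 30 days: 311 − 30 = 281 left.
October 2048 has 31 days: 281 − 31 = 250 left.
November 2048 has 30 days: 250 − 30 = 220 left.
December 2048 has 31 days: 220 − 31 = 189 left.
January 2049 has 31 days: 189 − 31 = 158 left.
February 2049 has 28 days (2049 is not a leap year): 158 − 28 = 130 left.
March 2049 has 31 days: 130 − 31 = 99 left.
April 2049 has 30 days: 99 − 30 = 69 left.
May 2049 has 31 days: 69 − 31 = 38 left.
June 2049 has 30 days: 38 − 30 = 8 left.
8 days into July 2049 → July 8, 2049.

July 8, 2049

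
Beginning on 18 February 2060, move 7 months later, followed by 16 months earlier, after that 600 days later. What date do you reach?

Adding 7 months from February 18, 2060:
month 2 + 7 = 9 → September 2060.
Day 18 is valid in September, giving September 18, 2060.
Counting back 16 months from September 18, 2060:
month 9 − 16 = -7, which is month 5 of year 2059 → May 2059.
Day 18 is valid in May, giving May 18, 2059.
Adding 600 days from May 18, 2059:
May has 31 days, so 31 − 18 = 13 days remain after May 18, 2059; 600 − 13 = 587 left.
June 2059 has 30 days: 587 − 30 = 557 left.
July 2059 has 31 days: 557 − 31 = 526 left.
August 2059 has 31 days: 526 − 31 = 495 left.
September 2059 has 30 days: 495 − 30 = 465 left.
October 2059 has 31 days: 465 − 31 = 434 left.
November 2059 has 30 days: 434 − 30 = 404 left.
December 2059 has 31 days: 404 − 31 = 373 left.
January 2060 has 31 days: 373 − 31 = 342 left.
February 2060 has 29 days (2060 is a leap year): 342 − 29 = 313 left.
March 2060 has 31 days: 313 − 31 = 282 left.
April 2060 has 30 days: 282 − 30 = 252 left.
May 2060 has 31 days: 252 − 31 = 221 left.
June 2060 has 30 days: 221 − 30 = 191 left.
July 2060 has 31 days: 191 − 31 = 160 left.
August 2060 has 31 days: 160 − 31 = 129 left.
September 2060 has 30 days: 129 − 30 = 99 left.
October 2060 has 31 days: 99 − 31 = 68 left.
November 2060 has 30 days: 68 − 30 = 38 left.
December 2060 has 31 days: 38 − 31 = 7 left.
7 days into January 2061 → January 7, 2061.

January 7, 2061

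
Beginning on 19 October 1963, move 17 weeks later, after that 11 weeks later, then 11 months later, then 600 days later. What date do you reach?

November 23, 1966

Adding 17 weeks (= 119 days) from October 19, 1963:
October has 31 days, so 31 − 19 = 12 days remain after October 19, 1963; 119 − 12 = 107 left.
November 1963 has 30 days: 107 − 30 = 77 left.
December 1963 has 31 days: 77 − 31 = 46 left.
January 1964 has 31 days: 46 − 31 = 15 left.
15 days into February 1964 → February 15, 1964.
Counting forward 11 weeks (= 77 days) from February 15, 1964:
February has 29 days, so 29 − 15 = 14 days remain after February 15, 1964; 77 − 14 = 63 left.
March 1964 has 31 days: 63 − 31 = 32 left.
April 1964 has 30 days: 32 − 30 = 2 left.
2 days into May 1964 → May 2, 1964.
Counting forward 11 months from May 2, 1964:
month 5 + 11 = 16, which is month 4 of year 1965 → April 1965.
Day 2 is valid in April, giving April 2, 1965.
Adding 600 days from April 2, 1965:
April has 30 days, so 30 − 2 = 28 days remain after April 2, 1965; 600 − 28 = 572 left.
May 1965 has 31 days: 572 − 31 = 541 left.
June 1965 has 30 days: 541 − 30 = 511 left.
July 1965 has 31 days: 511 − 31 = 480 left.
August 1965 has 31 days: 480 − 31 = 449 left.
September 1965 has 30 days: 449 − 30 = 419 left.
October 1965 has 31 days: 419 − 31 = 388 left.
November 1965 has 30 days: 388 − 30 = 358 left.
December 1965 has 31 days: 358 − 31 = 327 left.
January 1966 has 31 days: 327 − 31 = 296 left.
February 1966 has 28 days (1966 is not a leap year): 296 − 28 = 268 left.
March 1966 has 31 days: 268 − 31 = 237 left.
April 1966 has 30 days: 237 − 30 = 207 left.
May 1966 has 31 days: 207 − 31 = 176 left.
June 1966 has 30 days: 176 − 30 = 146 left.
July 1966 has 31 days: 146 − 31 = 115 left.
August 1966 has 31 days: 115 − 31 = 84 left.
September 1966 has 30 days: 84 − 30 = 54 left.
October 1966 has 31 days: 54 − 31 = 23 left.
23 days into November 1966 → November 23, 1966.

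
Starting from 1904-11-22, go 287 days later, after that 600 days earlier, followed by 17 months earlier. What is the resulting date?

August 14, 1902

Adding 287 days from November 22, 1904:
November has 30 days, so 30 − 22 = 8 days remain after November 22, 1904; 287 − 8 = 279 left.
December 1904 has 31 days: 279 − 31 = 248 left.
January 1905 has 31 days: 248 − 31 = 217 left.
February 1905 has 28 days (1905 is not a leap year): 217 − 28 = 189 left.
March 1905 has 31 days: 189 − 31 = 158 left.
April 1905 has 30 days: 158 − 30 = 128 left.
May 1905 has 31 days: 128 − 31 = 97 left.
June 1905 has 30 days: 97 − 30 = 67 left.
July 1905 has 31 days: 67 − 31 = 36 left.
August 1905 has 31 days: 36 − 31 = 5 left.
5 days into September 1905 → September 5, 1905.
Subtracting 600 days from September 5, 1905:
Going back 5 days from September 5, 1905 reaches the end of the previous month; 600 − 5 = 595 left.
August 1905 has 31 days: 595 − 31 = 564 left.
July 1905 has 31 days: 564 − 31 = 533 left.
June 1905 has 30 days: 533 − 30 = 503 left.
May 1905 has 31 days: 503 − 31 = 472 left.
April 1905 has 30 days: 472 − 30 = 442 left.
March 1905 has 31 days: 442 − 31 = 411 left.
February 1905 has 28 days (1905 is not a leap year): 411 − 28 = 383 left.
January 1905 has 31 days: 383 − 31 = 352 left.
December 1904 has 31 days: 352 − 31 = 321 left.
November 1904 has 30 days: 321 − 30 = 291 left.
October 1904 has 31 days: 291 − 31 = 260 left.
September 1904 has 30 days: 260 − 30 = 230 left.
August 1904 has 31 days: 230 − 31 = 199 left.
July 1904 has 31 days: 199 − 31 = 168 left.
June 1904 has 30 days: 168 − 30 = 138 left.
May 1904 has 31 days: 138 − 31 = 107 left.
April 1904 has 30 days: 107 − 30 = 77 left.
March 1904 has 31 days: 77 − 31 = 46 left.
February 1904 has 29 days (1904 is a leap year): 46 − 29 = 17 left.
January 1904 has 31 days; 31 − 17 = 14 → January 14, 1904.
Counting back 17 months from January 14, 1904:
month 1 − 17 = -16, which is month 8 of year 1902 → August 1902.
Day 14 is valid in August, giving August 14, 1902.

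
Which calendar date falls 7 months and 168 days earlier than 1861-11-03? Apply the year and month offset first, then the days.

Going back 7 months and 168 days from November 3, 1861: first the month/year part, then the days.
month 11 − 7 = 4 → April 1861.
Day 3 is valid in April, giving April 3, 1861.
Now subtract 168 days from April 3, 1861.
Going back 3 days from April 3, 1861 reaches the end of the previous month; 168 − 3 = 165 left.
March 1861 has 31 days: 165 − 31 = 134 left.
February 1861 has 28 days (1861 is not a leap year): 134 − 28 = 106 left.
January 1861 has 31 days: 106 − 31 = 75 left.
December 1860 has 31 days: 75 − 31 = 44 left.
November 1860 has 30 days: 44 − 30 = 14 left.
October 1860 has 31 days; 31 − 14 = 17 → October 17, 1860.

October 17, 1860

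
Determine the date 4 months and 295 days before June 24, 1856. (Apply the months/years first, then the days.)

Subtracting 4 months and 295 days from June 24, 1856: first the month/year part, then the days.
month 6 − 4 = 2 → February 1856.
Day 24 is valid in February, giving February 24, 1856.
Now subtract 295 days from February 24, 1856.
Going back 24 days from February 24, 1856 reaches the end of the previous month; 295 − 24 = 271 left.
January 1856 has 31 days: 271 − 31 = 240 left.
December 1855 has 31 days: 240 − 31 = 209 left.
November 1855 has 30 days: 209 − 30 = 179 left.
October 1855 has 31 days: 179 − 31 = 148 left.
September 1855 has 30 days: 148 − 30 = 118 left.
August 1855 has 31 days: 118 − 31 = 87 left.
July 1855 has 31 days: 87 − 31 = 56 left.
June 1855 has 30 days: 56 − 30 = 26 left.
May 1855 has 31 days; 31 − 26 = 5 → May 5, 1855.

May 5, 1855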